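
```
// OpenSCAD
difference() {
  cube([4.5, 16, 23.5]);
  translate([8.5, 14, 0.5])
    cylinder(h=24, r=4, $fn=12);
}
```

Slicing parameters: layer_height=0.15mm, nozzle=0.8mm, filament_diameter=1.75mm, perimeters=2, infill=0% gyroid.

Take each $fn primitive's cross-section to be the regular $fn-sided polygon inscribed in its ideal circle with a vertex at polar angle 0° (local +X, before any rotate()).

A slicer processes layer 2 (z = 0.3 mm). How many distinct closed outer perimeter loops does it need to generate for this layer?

1

At z = 0.3 mm: the cube is present — its section is the full 4.5×16 rectangle; the cylinder at (8.5, 14) is not intersected at this z (z outside [0.5, 24.5]); After the difference (first − rest): none of the subtracted shapes is present at this height, so the 4.5×16 cube is unchanged — 1 connected region. The result has 1 disconnected region.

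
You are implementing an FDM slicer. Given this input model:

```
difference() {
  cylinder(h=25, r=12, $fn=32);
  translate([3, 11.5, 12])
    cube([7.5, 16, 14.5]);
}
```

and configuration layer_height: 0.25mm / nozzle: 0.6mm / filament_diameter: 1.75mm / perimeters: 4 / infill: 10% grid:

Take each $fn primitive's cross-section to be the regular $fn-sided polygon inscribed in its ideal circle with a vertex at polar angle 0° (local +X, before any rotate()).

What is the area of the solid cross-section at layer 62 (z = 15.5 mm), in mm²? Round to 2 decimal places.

449.48 mm²

At z = 15.5 mm: the r=12 cylinder contributes a regular 32-gon of circumradius 12 (area = (32/2)·12.000²·sin(360°/32) = 449.49 mm²); the 7.5×16 cube at (3, 11.5) contributes its full rectangle (area 120.00 mm²); After the difference (first − rest): starting from the r=12 cylinder (449.49 mm²), the 7.5×16 cube at (3, 11.5) partially overlaps it — only the 0.01 mm² overlap (of its 120.00 mm²) is removed, clipping the outline — area = 449.48 mm². Overall, the cross-section is a single solid region. Net area = 449.48 mm².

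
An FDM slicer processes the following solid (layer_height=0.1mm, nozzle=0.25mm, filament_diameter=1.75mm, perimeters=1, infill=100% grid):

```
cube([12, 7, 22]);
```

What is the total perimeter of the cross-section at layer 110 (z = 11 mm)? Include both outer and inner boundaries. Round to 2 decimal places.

At z = 11 mm: the cube (footprint 12×7) is included at this height (perimeter 38.00 mm). Overall, the cross-section is a single solid region. Total boundary length (outer) = 38.00 mm.

38.00 mm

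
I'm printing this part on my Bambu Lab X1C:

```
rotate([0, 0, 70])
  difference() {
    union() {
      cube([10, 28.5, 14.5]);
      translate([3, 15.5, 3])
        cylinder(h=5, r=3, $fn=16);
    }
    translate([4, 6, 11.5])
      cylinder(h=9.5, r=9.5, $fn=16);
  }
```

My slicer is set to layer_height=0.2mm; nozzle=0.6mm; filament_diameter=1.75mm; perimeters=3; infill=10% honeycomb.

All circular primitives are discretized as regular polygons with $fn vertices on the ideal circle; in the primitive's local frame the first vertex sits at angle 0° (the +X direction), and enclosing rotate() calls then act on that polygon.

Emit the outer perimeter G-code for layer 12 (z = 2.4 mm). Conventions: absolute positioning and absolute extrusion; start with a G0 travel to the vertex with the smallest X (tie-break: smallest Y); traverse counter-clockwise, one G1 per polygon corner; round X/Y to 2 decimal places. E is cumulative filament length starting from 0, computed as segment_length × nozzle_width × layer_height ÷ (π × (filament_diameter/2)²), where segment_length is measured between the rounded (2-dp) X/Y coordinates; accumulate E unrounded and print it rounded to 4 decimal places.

G0 X-26.78 Y9.75 Z2.40
G1 X0.00 Y0.00 E1.4219
G1 X3.42 Y9.40 E1.9209
G1 X-23.36 Y19.14 E3.3426
G1 X-26.78 Y9.75 E3.8412

At z = 2.4 mm: the 10×28.5 cube contributes its full rectangle; the cylinder at (3, 15.5) does not reach this height (z outside [3, 8]); Taking the union: only the 10×28.5 cube is present, so the union is just that shape — 1 connected region; the cylinder at (4, 6) does not reach this height (z outside [11.5, 21]); Taking the first minus the rest: none of the subtracted shapes is present at this height, so the result so far is unchanged — 1 connected region; (whole slice rotated 70° about Z — lengths, areas and connectivity unchanged). The outline is a single polygon with 4 vertices. Extrusion per mm of travel: 0.6 × 0.2 / (π × 0.875²) = 0.049890. Accumulating E over each segment gives final E = 3.8412.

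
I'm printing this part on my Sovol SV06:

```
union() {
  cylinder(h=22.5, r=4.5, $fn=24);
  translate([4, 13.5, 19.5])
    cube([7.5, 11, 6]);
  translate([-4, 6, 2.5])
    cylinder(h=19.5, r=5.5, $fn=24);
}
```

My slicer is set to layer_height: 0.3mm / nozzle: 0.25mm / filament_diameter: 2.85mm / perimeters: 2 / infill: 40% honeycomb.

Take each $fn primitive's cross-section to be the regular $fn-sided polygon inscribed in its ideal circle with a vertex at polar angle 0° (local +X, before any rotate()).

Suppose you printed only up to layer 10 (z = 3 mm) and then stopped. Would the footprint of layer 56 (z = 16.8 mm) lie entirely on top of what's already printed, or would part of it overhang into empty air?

entirely on top

Compare the two slices. At z = 3: the r=4.5 cylinder contributes a regular 24-gon of circumradius 4.5 (area = (24/2)·4.500²·sin(360°/24) = 62.89 mm²); the cube at (4, 13.5) is not intersected at this z (z outside [19.5, 25.5]); the r=5.5 cylinder at (-4, 6) gives a regular 24-gon of circumradius 5.5 (constant along its height) (area = (24/2)·5.500²·sin(360°/24) = 93.95 mm²); Merging all regions: the regions partially overlap — summed areas 156.84 mm² minus the doubly-counted overlap 12.76 mm² gives 144.08 mm² — area = 144.08 mm². At z = 16.8: the r=4.5 cylinder gives a regular 24-gon of circumradius 4.5 (constant along its height) (area = (24/2)·4.500²·sin(360°/24) = 62.89 mm²); the cube at (4, 13.5) does not reach this height (z outside [19.5, 25.5]); the r=5.5 cylinder at (-4, 6) contributes a regular 24-gon of circumradius 5.5 (area = (24/2)·5.500²·sin(360°/24) = 93.95 mm²); Combining (union): the regions partially overlap — summed areas 156.84 mm² minus the doubly-counted overlap 12.76 mm² gives 144.08 mm² — area = 144.08 mm². Checking containment: the cross-section at z = 16.8 is a subset of the cross-section at z = 3.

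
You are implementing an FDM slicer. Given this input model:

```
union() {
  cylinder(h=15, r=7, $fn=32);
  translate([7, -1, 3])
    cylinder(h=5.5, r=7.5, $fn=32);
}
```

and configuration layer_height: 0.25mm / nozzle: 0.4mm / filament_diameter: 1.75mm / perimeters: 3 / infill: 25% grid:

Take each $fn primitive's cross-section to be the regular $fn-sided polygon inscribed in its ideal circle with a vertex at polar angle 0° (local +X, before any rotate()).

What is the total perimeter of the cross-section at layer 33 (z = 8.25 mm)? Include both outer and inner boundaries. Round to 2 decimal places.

60.31 mm

At z = 8.25 mm: the r=7 cylinder contributes a regular 32-gon of circumradius 7 (perimeter = 2·32·7.000·sin(180°/32) = 43.91 mm); the cylinder at (7, -1): section is a regular 32-gon, circumradius r=7.5 (perimeter = 2·32·7.500·sin(180°/32) = 47.05 mm); Combining (union): the regions partially overlap (shared area 66.02 mm²), so the edge portions inside another operand are dropped and the merged outline is re-measured after clipping — boundary = 60.31 mm. Overall, the cross-section is a single solid region. Total boundary length (outer) = 60.31 mm.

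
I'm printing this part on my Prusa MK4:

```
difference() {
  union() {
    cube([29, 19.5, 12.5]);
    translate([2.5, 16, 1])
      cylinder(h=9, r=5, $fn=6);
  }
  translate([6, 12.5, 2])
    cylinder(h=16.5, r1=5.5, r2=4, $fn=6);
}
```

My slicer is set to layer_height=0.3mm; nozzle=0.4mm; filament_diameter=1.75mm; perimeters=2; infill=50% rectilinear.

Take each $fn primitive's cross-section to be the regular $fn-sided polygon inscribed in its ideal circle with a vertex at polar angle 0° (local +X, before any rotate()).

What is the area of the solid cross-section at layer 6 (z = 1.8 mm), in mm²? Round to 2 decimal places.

At z = 1.8 mm: the 29×19.5 cube contributes its full rectangle (area 565.50 mm²); the r=5 cylinder at (2.5, 16) contributes a regular 6-gon of circumradius 5 (area = (6/2)·5.000²·sin(360°/6) = 64.95 mm²); Merging all regions: the regions partially overlap — summed areas 630.45 mm² minus the doubly-counted overlap 49.78 mm² gives 580.67 mm² — area = 580.67 mm²; the cone at (6, 12.5) is not intersected at this z (z outside [2, 18.5]); After the difference (first − rest): none of the subtracted shapes is present at this height, so that combined region is unchanged — area = 580.67 mm². Overall, the cross-section is a single solid region. Net area = 580.67 mm².

580.67 mm²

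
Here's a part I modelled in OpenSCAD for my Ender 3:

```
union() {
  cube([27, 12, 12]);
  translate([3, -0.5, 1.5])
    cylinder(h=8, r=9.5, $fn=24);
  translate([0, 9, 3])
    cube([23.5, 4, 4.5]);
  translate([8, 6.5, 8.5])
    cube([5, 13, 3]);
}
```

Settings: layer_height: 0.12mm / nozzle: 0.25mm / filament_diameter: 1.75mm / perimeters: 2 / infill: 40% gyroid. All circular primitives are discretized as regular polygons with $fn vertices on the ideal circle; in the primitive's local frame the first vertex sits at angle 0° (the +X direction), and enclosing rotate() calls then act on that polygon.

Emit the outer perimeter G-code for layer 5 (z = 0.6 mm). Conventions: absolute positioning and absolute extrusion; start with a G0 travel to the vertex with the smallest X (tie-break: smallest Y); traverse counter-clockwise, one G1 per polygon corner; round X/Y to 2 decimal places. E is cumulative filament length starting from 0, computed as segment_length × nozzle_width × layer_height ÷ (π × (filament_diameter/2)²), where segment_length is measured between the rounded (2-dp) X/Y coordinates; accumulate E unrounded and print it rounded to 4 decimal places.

G0 X0.00 Y0.00 Z0.60
G1 X27.00 Y0.00 E0.3368
G1 X27.00 Y12.00 E0.4864
G1 X0.00 Y12.00 E0.8232
G1 X0.00 Y0.00 E0.9729

At z = 0.6 mm: the cube (footprint 27×12) is included at this height; the cylinder at (3, -0.5) is not intersected at this z (z outside [1.5, 9.5]); the cube at (0, 9) is absent (z outside [3, 7.5]); the cube at (8, 6.5) is not intersected at this z (z outside [8.5, 11.5]); Taking the union: only the 27×12 cube is present, so the union is just that shape — 1 connected region. The outline is a single polygon with 4 vertices. Extrusion per mm of travel: 0.25 × 0.12 / (π × 0.875²) = 0.012473. Accumulating E over each segment gives final E = 0.9729.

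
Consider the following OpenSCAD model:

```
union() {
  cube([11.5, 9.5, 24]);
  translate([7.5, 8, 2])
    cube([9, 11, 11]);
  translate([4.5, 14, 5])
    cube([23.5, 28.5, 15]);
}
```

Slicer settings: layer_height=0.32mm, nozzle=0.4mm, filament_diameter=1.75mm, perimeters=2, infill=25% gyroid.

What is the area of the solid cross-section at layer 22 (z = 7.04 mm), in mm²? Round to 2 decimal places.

827.00 mm²

At z = 7.04 mm: the 11.5×9.5 cube contributes its full rectangle (area 109.25 mm²); the 9×11 cube at (7.5, 8) contributes its full rectangle (area 99.00 mm²); the cube at (4.5, 14) (footprint 23.5×28.5) is included at this height (area 669.75 mm²); Combining (union): the regions partially overlap — summed areas 878.00 mm² minus the doubly-counted overlap 51.00 mm² gives 827.00 mm² — area = 827.00 mm². Overall, the cross-section is a single solid region. Net area = 827.00 mm².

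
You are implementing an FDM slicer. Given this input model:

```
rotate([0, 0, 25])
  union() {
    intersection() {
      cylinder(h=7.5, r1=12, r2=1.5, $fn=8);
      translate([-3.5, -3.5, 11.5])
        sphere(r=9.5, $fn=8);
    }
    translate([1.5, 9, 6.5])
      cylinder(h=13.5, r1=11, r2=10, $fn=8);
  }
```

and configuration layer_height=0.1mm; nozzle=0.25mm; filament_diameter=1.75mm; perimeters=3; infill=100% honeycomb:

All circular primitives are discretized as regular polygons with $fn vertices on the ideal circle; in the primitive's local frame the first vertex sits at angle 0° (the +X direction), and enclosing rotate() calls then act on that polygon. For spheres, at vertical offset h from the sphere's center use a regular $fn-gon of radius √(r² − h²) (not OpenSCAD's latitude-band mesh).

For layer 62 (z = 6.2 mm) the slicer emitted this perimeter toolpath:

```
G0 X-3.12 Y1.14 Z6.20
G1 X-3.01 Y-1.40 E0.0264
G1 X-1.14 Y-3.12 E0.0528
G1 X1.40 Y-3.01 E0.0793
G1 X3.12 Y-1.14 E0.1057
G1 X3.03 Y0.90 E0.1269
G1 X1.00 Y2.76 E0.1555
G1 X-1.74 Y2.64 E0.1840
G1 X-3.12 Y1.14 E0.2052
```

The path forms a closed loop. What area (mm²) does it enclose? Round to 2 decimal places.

Apply the shoelace formula to the sequence of (X, Y) vertices; enclosed area = 29.30 mm².

29.30 mm²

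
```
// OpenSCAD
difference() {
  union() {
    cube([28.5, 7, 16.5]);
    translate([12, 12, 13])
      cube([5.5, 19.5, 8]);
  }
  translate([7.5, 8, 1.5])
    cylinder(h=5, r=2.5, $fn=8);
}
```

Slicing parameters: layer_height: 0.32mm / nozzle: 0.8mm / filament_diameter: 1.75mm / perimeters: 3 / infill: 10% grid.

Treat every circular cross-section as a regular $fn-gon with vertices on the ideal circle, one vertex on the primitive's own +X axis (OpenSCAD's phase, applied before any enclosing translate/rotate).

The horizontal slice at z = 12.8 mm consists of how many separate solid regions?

At z = 12.8 mm: the 28.5×7 cube contributes its full rectangle; the cube at (12, 12) is absent (z outside [13, 21]); Merging all regions: only the 28.5×7 cube is present, so the union is just that shape — 1 connected region; the cylinder at (7.5, 8) is not intersected at this z (z outside [1.5, 6.5]); Taking the first minus the rest: none of the subtracted shapes is present at this height, so the result so far is unchanged — 1 connected region. The result has 1 disconnected region.

1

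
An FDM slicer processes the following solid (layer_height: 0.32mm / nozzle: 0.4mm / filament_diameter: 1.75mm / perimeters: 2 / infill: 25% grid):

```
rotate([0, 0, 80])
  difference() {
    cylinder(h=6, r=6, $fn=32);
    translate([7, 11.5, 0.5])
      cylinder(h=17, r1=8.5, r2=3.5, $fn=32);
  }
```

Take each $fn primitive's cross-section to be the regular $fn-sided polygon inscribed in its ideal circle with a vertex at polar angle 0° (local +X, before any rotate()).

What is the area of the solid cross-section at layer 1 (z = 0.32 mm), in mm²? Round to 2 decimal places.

112.37 mm²

At z = 0.32 mm: the cylinder: section is a regular 32-gon, circumradius r=6 (area = (32/2)·6.000²·sin(360°/32) = 112.37 mm²); the cone at (7, 11.5) is not intersected at this z (z outside [0.5, 17.5]); Taking the first minus the rest: none of the subtracted shapes is present at this height, so the r=6 cylinder is unchanged — area = 112.37 mm²; (whole slice rotated 80° about Z — lengths, areas and connectivity unchanged). Overall, the cross-section is a single solid region. Net area = 112.37 mm².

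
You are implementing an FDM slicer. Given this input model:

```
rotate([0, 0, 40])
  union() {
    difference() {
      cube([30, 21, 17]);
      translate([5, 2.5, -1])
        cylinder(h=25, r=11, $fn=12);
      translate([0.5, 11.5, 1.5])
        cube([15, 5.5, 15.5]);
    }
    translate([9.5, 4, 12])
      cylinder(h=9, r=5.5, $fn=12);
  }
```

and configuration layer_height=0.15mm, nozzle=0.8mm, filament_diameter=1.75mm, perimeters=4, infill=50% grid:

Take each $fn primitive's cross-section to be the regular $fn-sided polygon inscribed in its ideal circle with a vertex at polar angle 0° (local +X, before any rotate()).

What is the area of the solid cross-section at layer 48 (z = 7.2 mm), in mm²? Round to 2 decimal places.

At z = 7.2 mm: the 30×21 cube contributes its full rectangle (area 630.00 mm²); the cylinder at (5, 2.5): section is a regular 12-gon, circumradius r=11 (area = (12/2)·11.000²·sin(360°/12) = 363.00 mm²); the 15×5.5 cube at (0.5, 11.5) contributes its full rectangle (area 82.50 mm²); Taking the first minus the rest: starting from the 30×21 cube (630.00 mm²), the r=11 cylinder at (5, 2.5) partially overlaps it — only the 181.56 mm² overlap (of its 363.00 mm²) is removed, clipping the outline; the 15×5.5 cube at (0.5, 11.5) partially overlaps it — only the 69.13 mm² overlap (of its 82.50 mm²) is removed, clipping the outline — area = 379.31 mm²; the cylinder at (9.5, 4) is not intersected at this z (z outside [12, 21]); Merging all regions: only the result so far is present, so the union is just that shape — area = 379.31 mm²; (whole slice rotated 40° about Z — lengths, areas and connectivity unchanged). Overall, the cross-section is a single solid region. Net area = 379.31 mm².

379.31 mm²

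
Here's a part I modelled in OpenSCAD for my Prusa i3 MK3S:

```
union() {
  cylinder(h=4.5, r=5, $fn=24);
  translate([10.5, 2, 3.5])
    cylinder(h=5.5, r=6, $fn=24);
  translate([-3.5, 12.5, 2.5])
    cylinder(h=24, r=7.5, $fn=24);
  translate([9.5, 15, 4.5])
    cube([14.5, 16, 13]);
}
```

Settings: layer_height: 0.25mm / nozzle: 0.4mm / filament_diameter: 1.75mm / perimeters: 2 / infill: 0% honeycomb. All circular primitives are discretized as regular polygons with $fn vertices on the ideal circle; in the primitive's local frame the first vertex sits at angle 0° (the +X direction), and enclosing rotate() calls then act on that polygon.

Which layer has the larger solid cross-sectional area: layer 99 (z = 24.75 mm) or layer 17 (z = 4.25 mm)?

Layer 99 (z = 24.75): the cylinder is absent (z outside [0, 4.5]); the cylinder at (10.5, 2) is absent (z outside [3.5, 9]); the r=7.5 cylinder at (-3.5, 12.5) gives a regular 24-gon of circumradius 7.5 (constant along its height) (area = (24/2)·7.500²·sin(360°/24) = 174.70 mm²); the cube at (9.5, 15) is absent (z outside [4.5, 17.5]); Merging all regions: only the r=7.5 cylinder at (-3.5, 12.5) is present, so the union is just that shape — area = 174.70 mm². So its area = 174.70 mm². Layer 17 (z = 4.25): the r=5 cylinder contributes a regular 24-gon of circumradius 5 (area = (24/2)·5.000²·sin(360°/24) = 77.65 mm²); the cylinder at (10.5, 2): section is a regular 24-gon, circumradius r=6 (area = (24/2)·6.000²·sin(360°/24) = 111.81 mm²); the cylinder at (-3.5, 12.5): section is a regular 24-gon, circumradius r=7.5 (area = (24/2)·7.500²·sin(360°/24) = 174.70 mm²); the cube at (9.5, 15) is not intersected at this z (z outside [4.5, 17.5]); Merging all regions: the regions partially overlap — summed areas 364.16 mm² minus the doubly-counted overlap 0.39 mm² gives 363.77 mm² — area = 363.77 mm². So its area = 363.77 mm². Layer 17 is larger (363.77 vs 174.70 mm²).

layer 17 (z = 4.25 mm)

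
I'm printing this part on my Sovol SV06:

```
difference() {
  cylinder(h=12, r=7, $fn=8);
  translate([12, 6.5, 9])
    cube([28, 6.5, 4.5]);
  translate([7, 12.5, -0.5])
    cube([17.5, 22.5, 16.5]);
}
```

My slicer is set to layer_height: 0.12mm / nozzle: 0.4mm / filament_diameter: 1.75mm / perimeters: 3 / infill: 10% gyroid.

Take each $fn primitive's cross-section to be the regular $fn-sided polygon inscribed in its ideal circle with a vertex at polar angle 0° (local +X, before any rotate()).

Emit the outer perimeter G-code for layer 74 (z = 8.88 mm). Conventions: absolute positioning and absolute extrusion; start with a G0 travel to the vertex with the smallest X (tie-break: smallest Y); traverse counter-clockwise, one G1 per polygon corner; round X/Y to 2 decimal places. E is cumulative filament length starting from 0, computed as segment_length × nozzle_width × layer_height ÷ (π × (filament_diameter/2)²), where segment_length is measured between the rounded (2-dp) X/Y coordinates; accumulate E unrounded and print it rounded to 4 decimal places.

G0 X-7.00 Y0.00 Z8.88
G1 X-4.95 Y-4.95 E0.1069
G1 X0.00 Y-7.00 E0.2138
G1 X4.95 Y-4.95 E0.3208
G1 X7.00 Y0.00 E0.4277
G1 X4.95 Y4.95 E0.5346
G1 X0.00 Y7.00 E0.6415
G1 X-4.95 Y4.95 E0.7484
G1 X-7.00 Y0.00 E0.8554

At z = 8.88 mm: the r=7 cylinder contributes a regular 8-gon of circumradius 7; the cube at (12, 6.5) does not reach this height (z outside [9, 13.5]); the cube at (7, 12.5) is present — its section is the full 17.5×22.5 rectangle; After the difference (first − rest): starting from the r=7 cylinder, the 17.5×22.5 cube at (7, 12.5) misses the remaining region (no effect) — 1 connected region. The outline is a single polygon with 8 vertices. Extrusion per mm of travel: 0.4 × 0.12 / (π × 0.875²) = 0.019956. Accumulating E over each segment gives final E = 0.8554.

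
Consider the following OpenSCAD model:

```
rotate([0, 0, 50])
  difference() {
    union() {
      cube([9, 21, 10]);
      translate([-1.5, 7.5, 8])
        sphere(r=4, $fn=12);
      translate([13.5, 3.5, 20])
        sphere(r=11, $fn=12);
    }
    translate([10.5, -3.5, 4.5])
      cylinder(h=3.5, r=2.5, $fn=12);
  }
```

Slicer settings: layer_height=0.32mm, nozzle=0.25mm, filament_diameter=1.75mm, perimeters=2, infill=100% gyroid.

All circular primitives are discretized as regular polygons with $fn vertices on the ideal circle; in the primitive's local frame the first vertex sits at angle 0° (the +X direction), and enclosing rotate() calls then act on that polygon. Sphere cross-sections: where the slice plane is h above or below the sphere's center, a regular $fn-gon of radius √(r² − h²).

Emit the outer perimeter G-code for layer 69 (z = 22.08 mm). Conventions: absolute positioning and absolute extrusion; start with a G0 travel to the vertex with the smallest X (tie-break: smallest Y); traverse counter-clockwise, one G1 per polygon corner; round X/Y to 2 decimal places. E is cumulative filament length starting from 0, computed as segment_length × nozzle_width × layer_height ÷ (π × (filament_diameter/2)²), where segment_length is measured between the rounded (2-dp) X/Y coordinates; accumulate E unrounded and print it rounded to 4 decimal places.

G0 X-4.64 Y14.47 Z22.08
G1 X-4.15 Y8.90 E0.1860
G1 X-0.95 Y4.32 E0.3718
G1 X4.12 Y1.95 E0.5579
G1 X9.69 Y2.44 E0.7439
G1 X14.27 Y5.65 E0.9299
G1 X16.63 Y10.72 E1.1159
G1 X16.15 Y16.29 E1.3019
G1 X12.94 Y20.87 E1.4879
G1 X7.87 Y23.23 E1.6739
G1 X2.30 Y22.74 E1.8599
G1 X-2.28 Y19.53 E2.0459
G1 X-4.64 Y14.47 E2.2316

At z = 22.08 mm: the cube is not intersected at this z (z outside [0, 10]); the sphere at (-1.5, 7.5) does not reach this height (|z−center|=14.080 > r=4); the r=11 sphere at (13.5, 3.5) contributes a regular 12-gon of circumradius √(11²−2.08²) = 10.802; Taking the union: only the r=11 sphere at (13.5, 3.5) is present, so the union is just that shape — 1 connected region; the cylinder at (10.5, -3.5) is absent (z outside [4.5, 8]); Subtracting the remaining from the first: none of the subtracted shapes is present at this height, so that combined region is unchanged — 1 connected region; (whole slice rotated 50° about Z — lengths, areas and connectivity unchanged). The outline is a single polygon with 12 vertices. Extrusion per mm of travel: 0.25 × 0.32 / (π × 0.875²) = 0.033260. Accumulating E over each segment gives final E = 2.2316.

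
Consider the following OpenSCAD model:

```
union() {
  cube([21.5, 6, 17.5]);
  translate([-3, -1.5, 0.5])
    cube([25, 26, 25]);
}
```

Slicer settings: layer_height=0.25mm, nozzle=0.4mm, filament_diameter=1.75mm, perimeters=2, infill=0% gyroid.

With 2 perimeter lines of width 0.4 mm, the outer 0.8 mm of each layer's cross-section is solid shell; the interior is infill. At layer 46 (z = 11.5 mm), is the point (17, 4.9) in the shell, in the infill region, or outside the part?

At z = 11.5 mm: the cube is present — its section is the full 21.5×6 rectangle; the 25×26 cube at (-3, -1.5) contributes its full rectangle; Combining (union): the 21.5×6 cube lies entirely inside the 25×26 cube at (-3, -1.5), so the union is just the 25×26 cube at (-3, -1.5) — 1 connected region. Overall, the cross-section is a single solid region. The nearest boundary edge runs (22.00, 24.50)→(22.00, -1.50); distance from the point to it = 5.00 mm. The point is inside the cross-section and 5.00 mm from the nearest boundary — more than the 0.8 mm shell width (2 × 0.4), so it's in the infill interior.

infill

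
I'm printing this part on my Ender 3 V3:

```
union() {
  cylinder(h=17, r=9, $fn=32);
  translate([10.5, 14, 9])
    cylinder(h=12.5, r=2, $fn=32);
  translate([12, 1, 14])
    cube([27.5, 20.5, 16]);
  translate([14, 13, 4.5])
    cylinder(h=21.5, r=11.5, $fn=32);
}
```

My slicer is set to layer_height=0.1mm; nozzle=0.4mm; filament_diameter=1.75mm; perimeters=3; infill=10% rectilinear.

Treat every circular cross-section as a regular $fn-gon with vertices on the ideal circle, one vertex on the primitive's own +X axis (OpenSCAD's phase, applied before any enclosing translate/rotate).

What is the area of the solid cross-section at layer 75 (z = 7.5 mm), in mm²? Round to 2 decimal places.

659.24 mm²

At z = 7.5 mm: the r=9 cylinder contributes a regular 32-gon of circumradius 9 (area = (32/2)·9.000²·sin(360°/32) = 252.84 mm²); the cylinder at (10.5, 14) is not intersected at this z (z outside [9, 21.5]); the cube at (12, 1) does not reach this height (z outside [14, 30]); the r=11.5 cylinder at (14, 13) contributes a regular 32-gon of circumradius 11.5 (area = (32/2)·11.500²·sin(360°/32) = 412.81 mm²); Taking the union: the regions partially overlap — summed areas 665.65 mm² minus the doubly-counted overlap 6.41 mm² gives 659.24 mm² — area = 659.24 mm². Overall, the cross-section is a single solid region. Net area = 659.24 mm².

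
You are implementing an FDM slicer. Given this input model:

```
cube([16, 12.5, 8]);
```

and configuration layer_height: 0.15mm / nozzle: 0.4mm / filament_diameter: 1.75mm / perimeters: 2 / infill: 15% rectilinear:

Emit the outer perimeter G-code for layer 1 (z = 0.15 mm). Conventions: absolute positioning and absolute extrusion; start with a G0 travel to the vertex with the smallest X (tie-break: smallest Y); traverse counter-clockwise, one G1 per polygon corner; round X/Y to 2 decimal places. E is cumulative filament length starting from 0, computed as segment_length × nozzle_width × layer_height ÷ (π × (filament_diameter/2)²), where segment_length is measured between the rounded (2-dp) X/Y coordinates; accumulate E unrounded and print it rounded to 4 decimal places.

G0 X0.00 Y0.00 Z0.15
G1 X16.00 Y0.00 E0.3991
G1 X16.00 Y12.50 E0.7109
G1 X0.00 Y12.50 E1.1101
G1 X0.00 Y0.00 E1.4219

At z = 0.15 mm: the 16×12.5 cube contributes its full rectangle. The outline is a single polygon with 4 vertices. Extrusion per mm of travel: 0.4 × 0.15 / (π × 0.875²) = 0.024945. Accumulating E over each segment gives final E = 1.4219.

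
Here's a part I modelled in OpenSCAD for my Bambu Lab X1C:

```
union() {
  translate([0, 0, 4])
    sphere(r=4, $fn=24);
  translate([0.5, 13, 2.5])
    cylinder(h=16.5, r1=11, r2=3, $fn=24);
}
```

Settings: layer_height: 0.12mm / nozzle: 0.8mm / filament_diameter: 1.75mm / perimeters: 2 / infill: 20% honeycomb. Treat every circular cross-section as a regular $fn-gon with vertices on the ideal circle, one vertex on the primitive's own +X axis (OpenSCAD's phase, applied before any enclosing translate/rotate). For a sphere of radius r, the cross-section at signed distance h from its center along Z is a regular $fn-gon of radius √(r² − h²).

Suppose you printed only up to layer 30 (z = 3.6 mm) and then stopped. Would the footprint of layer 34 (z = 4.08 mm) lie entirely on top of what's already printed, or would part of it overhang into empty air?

Compare the two slices. At z = 3.6: the r=4 sphere contributes a regular 24-gon of circumradius √(4²−0.4²) = 3.980 (area = (24/2)·3.980²·sin(360°/24) = 49.20 mm²); the cone at (0.5, 13) contributes a regular 24-gon of circumradius 10.467 (interpolated between r1=11 and r2=3 at t=0.067) (area = (24/2)·10.467²·sin(360°/24) = 340.25 mm²); Combining (union): the regions partially overlap — summed areas 389.44 mm² minus the doubly-counted overlap 4.88 mm² gives 384.57 mm² — area = 384.57 mm². At z = 4.08: the r=4 sphere contributes a regular 24-gon of circumradius √(4²−0.08²) = 3.999 (area = (24/2)·3.999²·sin(360°/24) = 49.67 mm²); the cone at (0.5, 13) contributes a regular 24-gon of circumradius 10.234 (interpolated between r1=11 and r2=3 at t=0.096) (area = (24/2)·10.234²·sin(360°/24) = 325.28 mm²); Combining (union): the regions partially overlap — summed areas 374.96 mm² minus the doubly-counted overlap 3.79 mm² gives 371.17 mm² — area = 371.17 mm². Checking containment: the cross-section at z = 4.08 is a subset of the cross-section at z = 3.6.

entirely on top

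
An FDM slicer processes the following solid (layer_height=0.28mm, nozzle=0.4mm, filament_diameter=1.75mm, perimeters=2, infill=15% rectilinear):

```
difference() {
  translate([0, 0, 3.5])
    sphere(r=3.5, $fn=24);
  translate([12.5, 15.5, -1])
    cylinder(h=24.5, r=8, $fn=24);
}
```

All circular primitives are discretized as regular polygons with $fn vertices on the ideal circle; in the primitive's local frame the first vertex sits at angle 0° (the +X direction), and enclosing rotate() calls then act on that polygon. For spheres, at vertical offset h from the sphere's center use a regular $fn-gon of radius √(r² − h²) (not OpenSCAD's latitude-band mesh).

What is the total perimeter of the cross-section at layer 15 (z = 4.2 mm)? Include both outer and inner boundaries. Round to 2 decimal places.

21.49 mm

At z = 4.2 mm: the sphere: section is a regular 24-gon, circumradius = √(r²−h²) = √(3.5²−0.7²) = 3.429 (perimeter = 2·24·3.429·sin(180°/24) = 21.49 mm); the r=8 cylinder at (12.5, 15.5) contributes a regular 24-gon of circumradius 8 (perimeter = 2·24·8.000·sin(180°/24) = 50.12 mm); Subtracting the remaining from the first: starting from the r=3.5 sphere, the r=8 cylinder at (12.5, 15.5) misses the remaining region (no effect) — boundary = 21.49 mm. Overall, the cross-section is a single solid region. Total boundary length (outer) = 21.49 mm.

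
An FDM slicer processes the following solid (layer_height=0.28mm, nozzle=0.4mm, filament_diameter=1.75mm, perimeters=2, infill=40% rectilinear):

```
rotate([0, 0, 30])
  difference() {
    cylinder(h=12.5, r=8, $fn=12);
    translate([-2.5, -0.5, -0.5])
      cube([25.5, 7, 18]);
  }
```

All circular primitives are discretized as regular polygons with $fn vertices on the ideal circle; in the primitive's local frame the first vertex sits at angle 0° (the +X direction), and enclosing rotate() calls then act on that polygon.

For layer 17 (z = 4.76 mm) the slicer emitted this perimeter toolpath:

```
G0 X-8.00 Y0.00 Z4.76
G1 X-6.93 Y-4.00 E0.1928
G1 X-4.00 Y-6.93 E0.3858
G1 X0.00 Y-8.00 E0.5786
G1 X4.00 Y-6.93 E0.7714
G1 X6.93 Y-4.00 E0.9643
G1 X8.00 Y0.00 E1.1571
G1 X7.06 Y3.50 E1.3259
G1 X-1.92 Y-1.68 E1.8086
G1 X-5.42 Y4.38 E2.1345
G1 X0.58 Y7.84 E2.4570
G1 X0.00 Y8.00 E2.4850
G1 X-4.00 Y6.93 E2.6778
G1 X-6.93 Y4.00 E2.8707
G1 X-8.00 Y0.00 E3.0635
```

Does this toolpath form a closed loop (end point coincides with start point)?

Start point (G0): (-8.00, 0.00). End point (last G1): the path returns to the start — closed.

yes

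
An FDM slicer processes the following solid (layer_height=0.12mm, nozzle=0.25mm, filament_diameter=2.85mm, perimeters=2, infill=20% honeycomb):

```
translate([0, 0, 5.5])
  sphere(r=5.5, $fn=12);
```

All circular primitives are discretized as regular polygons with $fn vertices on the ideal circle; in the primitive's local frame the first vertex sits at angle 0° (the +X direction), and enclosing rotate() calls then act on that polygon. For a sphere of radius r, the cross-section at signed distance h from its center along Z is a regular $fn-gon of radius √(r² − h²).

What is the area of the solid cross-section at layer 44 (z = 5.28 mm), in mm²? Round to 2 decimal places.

At z = 5.28 mm: the r=5.5 sphere slices to a regular 12-gon of circumradius 5.496 (√(r²−h²) with h=0.22 from center) (area = (12/2)·5.496²·sin(360°/12) = 90.60 mm²). Overall, the cross-section is a single solid region. Net area = 90.60 mm².

90.60 mm²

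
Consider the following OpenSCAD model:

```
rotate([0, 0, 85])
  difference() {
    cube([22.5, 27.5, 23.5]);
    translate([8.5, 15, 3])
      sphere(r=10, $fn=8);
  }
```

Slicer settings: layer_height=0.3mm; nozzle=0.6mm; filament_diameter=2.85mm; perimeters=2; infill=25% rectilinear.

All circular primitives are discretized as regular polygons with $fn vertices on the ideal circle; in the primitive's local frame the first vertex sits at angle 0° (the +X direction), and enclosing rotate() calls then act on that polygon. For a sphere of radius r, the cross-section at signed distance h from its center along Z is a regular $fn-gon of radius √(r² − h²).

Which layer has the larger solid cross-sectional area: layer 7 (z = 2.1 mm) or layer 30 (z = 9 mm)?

layer 30 (z = 9 mm)

Layer 7 (z = 2.1): the cube is present — its section is the full 22.5×27.5 rectangle (area 618.75 mm²); the r=10 sphere at (8.5, 15) contributes a regular 8-gon of circumradius √(10²−0.9²) = 9.959 (area = (8/2)·9.959²·sin(360°/8) = 280.55 mm²); After the difference (first − rest): starting from the 22.5×27.5 cube (618.75 mm²), the r=10 sphere at (8.5, 15) partially overlaps it — only the 275.41 mm² overlap (of its 280.55 mm²) is removed, clipping the outline — area = 343.34 mm²; (whole slice rotated 85° about Z — lengths, areas and connectivity unchanged). So its area = 343.34 mm². Layer 30 (z = 9): the cube (footprint 22.5×27.5) is included at this height (area 618.75 mm²); the r=10 sphere at (8.5, 15) contributes a regular 8-gon of circumradius √(10²−6²) = 8.000 (area = (8/2)·8.000²·sin(360°/8) = 181.02 mm²); Subtracting the remaining from the first: starting from the 22.5×27.5 cube (618.75 mm²), the r=10 sphere at (8.5, 15) lies wholly inside it (removes its full 181.02 mm² and its 48.98 mm outline becomes a hole wall) — area = 437.73 mm²; (whole slice rotated 85° about Z — lengths, areas and connectivity unchanged). So its area = 437.73 mm². Layer 30 is larger (437.73 vs 343.34 mm²).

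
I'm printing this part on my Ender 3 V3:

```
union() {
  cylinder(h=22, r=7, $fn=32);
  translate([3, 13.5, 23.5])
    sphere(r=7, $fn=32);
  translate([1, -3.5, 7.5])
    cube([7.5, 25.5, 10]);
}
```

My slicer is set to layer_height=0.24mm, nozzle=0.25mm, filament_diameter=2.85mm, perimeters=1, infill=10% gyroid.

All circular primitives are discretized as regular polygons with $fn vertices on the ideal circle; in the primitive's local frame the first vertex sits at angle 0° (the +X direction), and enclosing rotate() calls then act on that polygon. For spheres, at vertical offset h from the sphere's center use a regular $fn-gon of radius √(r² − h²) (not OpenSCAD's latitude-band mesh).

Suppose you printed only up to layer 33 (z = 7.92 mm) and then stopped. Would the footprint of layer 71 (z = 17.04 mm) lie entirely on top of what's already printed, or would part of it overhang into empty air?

Compare the two slices. At z = 7.92: the r=7 cylinder contributes a regular 32-gon of circumradius 7 (area = (32/2)·7.000²·sin(360°/32) = 152.95 mm²); the sphere at (3, 13.5) is absent (|z−center|=15.580 > r=7); the 7.5×25.5 cube at (1, -3.5) contributes its full rectangle (area 191.25 mm²); Taking the union: the regions partially overlap — summed areas 344.20 mm² minus the doubly-counted overlap 51.14 mm² gives 293.06 mm² — area = 293.06 mm². At z = 17.04: the r=7 cylinder gives a regular 32-gon of circumradius 7 (constant along its height) (area = (32/2)·7.000²·sin(360°/32) = 152.95 mm²); the sphere at (3, 13.5): section is a regular 32-gon, circumradius = √(r²−h²) = √(7²−6.46²) = 2.696 (area = (32/2)·2.696²·sin(360°/32) = 22.69 mm²); the 7.5×25.5 cube at (1, -3.5) contributes its full rectangle (area 191.25 mm²); Merging all regions: the regions partially overlap — summed areas 366.89 mm² minus the doubly-counted overlap 72.14 mm² gives 294.75 mm² — area = 294.75 mm². Checking containment: at z = 17.04 the cross-section extends beyond the z = 7.92 cross-section by about 1.69 mm².

part overhangs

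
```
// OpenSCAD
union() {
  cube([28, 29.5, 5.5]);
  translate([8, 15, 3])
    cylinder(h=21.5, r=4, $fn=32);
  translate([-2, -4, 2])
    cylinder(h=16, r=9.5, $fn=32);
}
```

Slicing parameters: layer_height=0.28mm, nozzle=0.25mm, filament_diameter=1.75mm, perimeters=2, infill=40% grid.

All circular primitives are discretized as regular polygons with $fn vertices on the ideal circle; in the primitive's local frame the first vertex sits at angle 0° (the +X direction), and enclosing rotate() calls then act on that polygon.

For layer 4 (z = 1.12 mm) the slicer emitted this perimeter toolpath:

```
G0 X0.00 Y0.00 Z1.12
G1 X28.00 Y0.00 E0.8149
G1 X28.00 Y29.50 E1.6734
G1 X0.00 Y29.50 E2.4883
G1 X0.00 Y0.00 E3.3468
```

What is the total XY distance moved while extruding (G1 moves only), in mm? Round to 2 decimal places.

115.00 mm

Sum the Euclidean lengths of each G1 segment: total = 115.00 mm.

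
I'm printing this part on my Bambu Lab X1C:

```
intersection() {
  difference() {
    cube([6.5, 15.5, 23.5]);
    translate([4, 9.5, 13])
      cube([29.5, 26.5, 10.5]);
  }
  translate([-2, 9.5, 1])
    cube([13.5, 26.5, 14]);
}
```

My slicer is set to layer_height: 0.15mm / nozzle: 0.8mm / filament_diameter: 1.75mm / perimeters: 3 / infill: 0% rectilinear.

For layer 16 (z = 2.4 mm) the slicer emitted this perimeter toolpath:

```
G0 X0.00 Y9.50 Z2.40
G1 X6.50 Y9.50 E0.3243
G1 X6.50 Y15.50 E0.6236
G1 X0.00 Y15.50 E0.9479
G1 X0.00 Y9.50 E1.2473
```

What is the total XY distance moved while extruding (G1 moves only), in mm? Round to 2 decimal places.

Sum the Euclidean lengths of each G1 segment: total = 25.00 mm.

25.00 mm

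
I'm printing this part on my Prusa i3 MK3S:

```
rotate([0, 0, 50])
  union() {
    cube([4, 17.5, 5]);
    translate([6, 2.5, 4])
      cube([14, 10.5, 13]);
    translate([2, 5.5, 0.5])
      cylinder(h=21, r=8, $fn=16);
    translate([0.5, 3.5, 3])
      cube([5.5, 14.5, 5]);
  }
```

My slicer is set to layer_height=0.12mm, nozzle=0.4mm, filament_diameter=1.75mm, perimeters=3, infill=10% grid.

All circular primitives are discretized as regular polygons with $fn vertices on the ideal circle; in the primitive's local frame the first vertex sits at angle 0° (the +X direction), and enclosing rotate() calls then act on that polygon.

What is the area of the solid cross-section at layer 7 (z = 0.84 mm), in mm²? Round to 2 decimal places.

At z = 0.84 mm: the 4×17.5 cube contributes its full rectangle (area 70.00 mm²); the cube at (6, 2.5) does not reach this height (z outside [4, 17]); the r=8 cylinder at (2, 5.5) contributes a regular 16-gon of circumradius 8 (area = (16/2)·8.000²·sin(360°/16) = 195.93 mm²); the cube at (0.5, 3.5) is absent (z outside [3, 8]); Taking the union: the regions partially overlap — summed areas 265.93 mm² minus the doubly-counted overlap 53.20 mm² gives 212.73 mm² — area = 212.73 mm²; (whole slice rotated 50° about Z — lengths, areas and connectivity unchanged). Overall, the cross-section is a single solid region. Net area = 212.73 mm².

212.73 mm²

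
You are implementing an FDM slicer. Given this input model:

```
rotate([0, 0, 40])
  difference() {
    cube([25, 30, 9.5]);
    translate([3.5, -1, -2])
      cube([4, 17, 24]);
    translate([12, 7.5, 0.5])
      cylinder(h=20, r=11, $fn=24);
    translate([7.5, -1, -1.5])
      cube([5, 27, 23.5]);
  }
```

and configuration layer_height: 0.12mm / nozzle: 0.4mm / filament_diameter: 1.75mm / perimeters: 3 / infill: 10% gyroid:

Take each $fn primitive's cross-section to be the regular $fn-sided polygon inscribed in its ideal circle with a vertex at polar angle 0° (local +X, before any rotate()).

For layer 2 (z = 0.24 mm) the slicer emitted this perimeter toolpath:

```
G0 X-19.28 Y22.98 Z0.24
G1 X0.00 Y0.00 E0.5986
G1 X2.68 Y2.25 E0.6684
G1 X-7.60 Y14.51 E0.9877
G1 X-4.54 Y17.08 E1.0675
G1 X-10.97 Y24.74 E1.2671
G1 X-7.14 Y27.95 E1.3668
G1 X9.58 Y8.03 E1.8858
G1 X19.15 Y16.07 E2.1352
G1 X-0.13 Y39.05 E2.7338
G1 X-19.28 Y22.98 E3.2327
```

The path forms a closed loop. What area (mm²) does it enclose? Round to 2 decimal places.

556.00 mm²

Apply the shoelace formula to the sequence of (X, Y) vertices; enclosed area = 556.00 mm².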